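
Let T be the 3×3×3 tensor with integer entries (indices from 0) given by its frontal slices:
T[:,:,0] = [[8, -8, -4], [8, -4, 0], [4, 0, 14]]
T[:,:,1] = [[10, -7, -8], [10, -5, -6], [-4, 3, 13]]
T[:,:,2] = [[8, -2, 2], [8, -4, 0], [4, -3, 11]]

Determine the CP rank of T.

3

Lower bound: in the mode-1 unfolding of T (rows indexed by i, columns by (j,k)) the 3×3 minor on rows i ∈ {0, 1, 2}, columns (j,k) ∈ {(0,0), (0,1), (1,0)} is det [[8, 10, -8], [8, 10, -4], [4, -4, 0]] = 288 ≠ 0, so that unfolding has rank ≥ 3 and hence rank(T) ≥ 3 (CP rank is at least every unfolding rank, though it can be larger).
Upper bound: T is a sum of 3 rank-1 terms, T = [1, 1, -1] ⊗ [2, -1, -2] ⊗ [2, 4, 2] + [1, 1, 2] ⊗ [2, -1, 2] ⊗ [2, 1, 2] + [2, 0, -1] ⊗ [0, 1, 1] ⊗ [-2, -1, 1] (written with every a and b primitive with positive leading entry and the scale carried by c; CP decompositions are not unique, and this one is verified by expanding entrywise), so rank(T) ≤ 3.
These bounds meet, so rank(T) = 3.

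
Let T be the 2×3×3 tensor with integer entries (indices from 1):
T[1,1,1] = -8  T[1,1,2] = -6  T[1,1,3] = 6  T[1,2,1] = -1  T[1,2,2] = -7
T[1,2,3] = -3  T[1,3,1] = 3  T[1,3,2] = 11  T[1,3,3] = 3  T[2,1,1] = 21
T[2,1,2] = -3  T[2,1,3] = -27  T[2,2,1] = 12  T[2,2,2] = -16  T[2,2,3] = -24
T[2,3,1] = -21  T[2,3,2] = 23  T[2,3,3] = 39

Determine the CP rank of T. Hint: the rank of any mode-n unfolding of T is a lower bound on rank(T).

Lower bound: the mode-1 unfolding of T (rows indexed by i, columns by (j,k) = (1,1), (1,2), (1,3), (2,1), (2,2), (2,3), (3,1), (3,2), (3,3)) is [[-8, -6, 6, -1, -7, -3, 3, 11, 3], [21, -3, -27, 12, -16, -24, -21, 23, 39]].
There the 2×2 minor on rows i ∈ {1, 2}, columns (j,k) ∈ {(1,1), (1,2)} is det [[-8, -6], [21, -3]] = 150 ≠ 0, so this unfolding has rank ≥ 2; CP rank is at least every unfolding rank, so rank(T) ≥ 2. (This is only a lower bound: in general the CP rank may exceed every unfolding rank, so we still need to exhibit 2 rank-1 terms summing to T.)
Upper bound — finding two terms. Write S_k = T[:,:,k] for the frontal slices: S₁ = [[-8, -1, 3], [21, 12, -21]], S₂ = [[-6, -7, 11], [-3, -16, 23]], S₃ = [[6, -3, 3], [-27, -24, 39]].
If T = a₁ ∘ b₁ ∘ c₁ + a₂ ∘ b₂ ∘ c₂ then each S_k = c₁[k]·a₁b₁ᵀ + c₂[k]·a₂b₂ᵀ. S₁ and S₂ are linearly independent, so a₁b₁ᵀ and a₂b₂ᵀ must span the same plane of matrices: they are the rank-1 matrices of the form x·S₁ + y·S₂.
The 2×2 minor of x·S₁ + y·S₂ on rows {1,2}, columns {1,2} is −75·x² + 200·xy + 75·y² = (-25)·(x − 3·y)(3·x + y), vanishing at (x:y) = (3:1) and (1:-3).
M₁ = 3·S₁ + S₂ = [[-30, -10, 20], [60, 20, -40]] = (-10)·[1, -2][3, 1, -2]ᵀ and M₂ = S₁ − 3·S₂ = [[10, 20, -30], [30, 60, -90]] = 10·[1, 3][1, 2, -3]ᵀ, so take a₁ = [1, -2], b₁ = [3, 1, -2], a₂ = [1, 3], b₂ = [1, 2, -3].
Each slice is an integer combination of E₁ = a₁b₁ᵀ and E₂ = a₂b₂ᵀ: S₁ = −3·E₁ + E₂, S₂ = −E₁ − 3·E₂, S₃ = 3·E₁ − 3·E₂; reading off coefficients, c₁ = [-3, -1, 3] and c₂ = [1, -3, -3].
Hence T = [1, -2] ∘ [3, 1, -2] ∘ [-3, -1, 3] + [1, 3] ∘ [1, 2, -3] ∘ [1, -3, -3], so rank(T) ≤ 2.
These bounds meet, so rank(T) = 2.

2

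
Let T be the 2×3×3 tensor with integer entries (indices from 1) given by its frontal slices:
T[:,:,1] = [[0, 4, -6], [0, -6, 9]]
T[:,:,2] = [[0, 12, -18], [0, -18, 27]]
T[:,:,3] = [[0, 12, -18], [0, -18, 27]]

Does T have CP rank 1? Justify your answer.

Yes

If T = a ⊗ b ⊗ c then every fibre of T is a multiple of the corresponding factor, so read the factors off the fibres through the nonzero entry T[1,2,1] = 4.
The mode-1 fibre T[:,2,1] = [4, -6] gives a = [2, -3] (primitive direction); the mode-2 fibre T[1,:,1] = [0, 4, -6] gives b = [0, 2, -3]; then c[k] = T[1,2,k] / (a[1]·b[2]) = [4, 12, 12] / 4 = [1, 3, 3].
Expanding [2, -3] ⊗ [0, 2, -3] ⊗ [1, 3, 3] reproduces all 18 entries of T, so T = [2, -3] ⊗ [0, 2, -3] ⊗ [1, 3, 3] and rank(T) ≤ 1.
Equivalently every frontal slice T[:,:,k] is c[k] times the rank-1 matrix [2, -3] ⊗ [0, 2, -3]. So T has rank 1 (it is nonzero).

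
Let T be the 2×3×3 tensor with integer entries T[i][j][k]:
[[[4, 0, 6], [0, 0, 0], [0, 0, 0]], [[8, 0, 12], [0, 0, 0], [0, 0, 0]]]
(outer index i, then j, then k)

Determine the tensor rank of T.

1

Lower bound: T ≠ 0 (e.g. T[0,0,0] = 4), so rank(T) ≥ 1.
Upper bound: if T = a ⊗ b ⊗ c then every fibre of T is a multiple of the corresponding factor, so read the factors off the fibres through the nonzero entry T[0,0,0] = 4.
The mode-1 fibre T[:,0,0] = [4, 8] gives a = [1, 2] (primitive direction); the mode-2 fibre T[0,:,0] = [4, 0, 0] gives b = [1, 0, 0]; then c[k] = T[0,0,k] / (a[0]·b[0]) = [4, 0, 6] / 1 = [4, 0, 6].
Expanding [1, 2] ⊗ [1, 0, 0] ⊗ [4, 0, 6] reproduces all 18 entries of T, so T = [1, 2] ⊗ [1, 0, 0] ⊗ [4, 0, 6] and rank(T) ≤ 1.
These bounds meet, so rank(T) = 1.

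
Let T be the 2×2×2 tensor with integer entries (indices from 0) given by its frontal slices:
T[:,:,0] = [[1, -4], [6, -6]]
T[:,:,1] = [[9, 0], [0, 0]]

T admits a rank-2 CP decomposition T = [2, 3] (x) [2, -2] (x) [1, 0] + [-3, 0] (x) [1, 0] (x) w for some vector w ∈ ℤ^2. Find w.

w = [1, -3]

Subtract the known terms from T to get the rank-1 residual R = [-3, 0] (x) [1, 0] (x) w, so R[i,j,k] = a[i]·b[j]·w[k]. Pick indices with nonzero a[0]·b[0] = (-3)·(1) = -3. Only the fibre through (0,0,·) is needed: R[0,0,:] = T[0,0,:] − Σₗ aₗ[0]bₗ[0]cₗ = [1, 9] − (2)·(2)·[1, 0] = [-3, 9]. Then w[k] = R[0,0,k] / -3 for each k, giving w = [-3, 9] / -3 = [1, -3].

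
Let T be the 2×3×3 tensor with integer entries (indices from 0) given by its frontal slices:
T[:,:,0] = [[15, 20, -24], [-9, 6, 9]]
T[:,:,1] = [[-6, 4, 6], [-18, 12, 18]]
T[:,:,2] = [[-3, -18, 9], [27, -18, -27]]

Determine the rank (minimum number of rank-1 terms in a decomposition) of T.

2

Lower bound: the mode-2 unfolding of T (rows indexed by j, columns by (i,k) = (0,0), (0,1), (0,2), (1,0), (1,1), (1,2)) is [[15, -6, -3, -9, -18, 27], [20, 4, -18, 6, 12, -18], [-24, 6, 9, 9, 18, -27]].
There the 2×2 minor on rows j ∈ {0, 1}, columns (i,k) ∈ {(0,0), (0,1)} is det [[15, -6], [20, 4]] = 180 ≠ 0, so this unfolding has rank ≥ 2; CP rank is at least every unfolding rank, so rank(T) ≥ 2. (Flattening ranks never certify an upper bound on CP rank; for that we must actually write T with 2 rank-1 terms.)
Upper bound — finding two terms. Write S_k = T[:,:,k] for the frontal slices: S₀ = [[15, 20, -24], [-9, 6, 9]], S₁ = [[-6, 4, 6], [-18, 12, 18]], S₂ = [[-3, -18, 9], [27, -18, -27]].
If T = a₁ ⊗ b₁ ⊗ c₁ + a₂ ⊗ b₂ ⊗ c₂ then each S_k = c₁[k]·a₁b₁ᵀ + c₂[k]·a₂b₂ᵀ. S₀ and S₁ are linearly independent, so a₁b₁ᵀ and a₂b₂ᵀ must span the same plane of matrices: they are the rank-1 matrices of the form x·S₀ + y·S₁.
The 2×2 minor of x·S₀ + y·S₁ on rows {0,1}, columns {0,1} is 270·x² + 540·xy = 270·(x + 2·y)(x), vanishing at (x:y) = (2:-1) and (0:1).
M₁ = 2·S₀ − S₁ = [[36, 36, -54], [0, 0, 0]] = 18·[1, 0][2, 2, -3]ᵀ and M₂ = S₁ = [[-6, 4, 6], [-18, 12, 18]] = (-2)·[1, 3][3, -2, -3]ᵀ, so take a₁ = [1, 0], b₁ = [2, 2, -3], a₂ = [1, 3], b₂ = [3, -2, -3].
Each slice is an integer combination of E₁ = a₁b₁ᵀ and E₂ = a₂b₂ᵀ: S₀ = 9·E₁ − E₂, S₁ = −2·E₂, S₂ = −6·E₁ + 3·E₂; reading off coefficients, c₁ = [9, 0, -6] and c₂ = [-1, -2, 3].
Hence T = [1, 0] ⊗ [2, 2, -3] ⊗ [9, 0, -6] + [1, 3] ⊗ [3, -2, -3] ⊗ [-1, -2, 3], so rank(T) ≤ 2.
These bounds meet, so rank(T) = 2.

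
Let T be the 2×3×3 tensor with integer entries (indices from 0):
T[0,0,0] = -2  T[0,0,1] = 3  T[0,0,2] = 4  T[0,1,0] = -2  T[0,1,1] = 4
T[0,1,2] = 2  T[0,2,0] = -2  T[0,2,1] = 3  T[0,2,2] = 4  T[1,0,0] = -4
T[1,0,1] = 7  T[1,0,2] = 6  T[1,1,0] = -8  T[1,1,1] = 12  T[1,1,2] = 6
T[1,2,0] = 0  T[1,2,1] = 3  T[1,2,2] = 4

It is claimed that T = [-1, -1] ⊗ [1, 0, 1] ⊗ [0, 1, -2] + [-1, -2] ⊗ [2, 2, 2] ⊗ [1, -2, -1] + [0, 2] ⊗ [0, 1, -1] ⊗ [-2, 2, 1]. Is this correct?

Yes

Reconstruct entrywise from the claimed factors. For example, T[0,2,2] = 4 and Σₗ aₗ[0]bₗ[2]cₗ[2] = (-1)·(1)·(-2) + (-1)·(2)·(-1) + (0)·(-1)·(1) = 4; checking all 18 entries, every one matches. The claim holds.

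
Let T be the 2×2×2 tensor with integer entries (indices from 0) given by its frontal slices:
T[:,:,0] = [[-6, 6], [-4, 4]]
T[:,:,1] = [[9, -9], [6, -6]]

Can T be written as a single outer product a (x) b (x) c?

Yes

If T = a (x) b (x) c then every fibre of T is a multiple of the corresponding factor, so read the factors off the fibres through the nonzero entry T[0,0,0] = -6.
The mode-1 fibre T[:,0,0] = [-6, -4] gives a = (3, 2) (primitive direction); the mode-2 fibre T[0,:,0] = [-6, 6] gives b = (1, -1); then c[k] = T[0,0,k] / (a[0]·b[0]) = [-6, 9] / 3 = (-2, 3).
Expanding (3, 2) (x) (1, -1) (x) (-2, 3) reproduces all 8 entries of T, so T = (3, 2) (x) (1, -1) (x) (-2, 3) and rank(T) ≤ 1.
Equivalently every frontal slice T[:,:,k] is c[k] times the rank-1 matrix (3, 2) (x) (1, -1). So T has rank 1 (it is nonzero).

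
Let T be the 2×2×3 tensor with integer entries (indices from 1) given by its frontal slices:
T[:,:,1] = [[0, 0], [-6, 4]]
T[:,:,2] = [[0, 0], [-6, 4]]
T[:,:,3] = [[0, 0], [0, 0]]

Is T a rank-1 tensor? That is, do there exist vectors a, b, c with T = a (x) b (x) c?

If T = a (x) b (x) c then every fibre of T is a multiple of the corresponding factor, so read the factors off the fibres through the nonzero entry T[2,1,1] = -6.
The mode-1 fibre T[:,1,1] = [0, -6] gives a = (0, 1) (primitive direction); the mode-2 fibre T[2,:,1] = [-6, 4] gives b = (3, -2); then c[k] = T[2,1,k] / (a[2]·b[1]) = [-6, -6, 0] / 3 = (-2, -2, 0).
Expanding (0, 1) (x) (3, -2) (x) (-2, -2, 0) reproduces all 12 entries of T, so T = (0, 1) (x) (3, -2) (x) (-2, -2, 0) and rank(T) ≤ 1.
Equivalently every frontal slice T[:,:,k] is c[k] times the rank-1 matrix (0, 1) (x) (3, -2). So T has rank 1 (it is nonzero).

Yes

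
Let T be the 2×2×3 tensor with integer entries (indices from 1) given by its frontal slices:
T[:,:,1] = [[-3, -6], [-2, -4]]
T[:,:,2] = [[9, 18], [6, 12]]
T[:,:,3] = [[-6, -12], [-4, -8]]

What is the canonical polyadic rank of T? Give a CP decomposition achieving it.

Lower bound: T ≠ 0 (e.g. T[1,1,1] = -3), so rank(T) ≥ 1.
Upper bound: if T = a ⊗ b ⊗ c then every fibre of T is a multiple of the corresponding factor, so read the factors off the fibres through the nonzero entry T[1,1,1] = -3.
The mode-1 fibre T[:,1,1] = [-3, -2] gives a = (3, 2) (primitive direction); the mode-2 fibre T[1,:,1] = [-3, -6] gives b = (1, 2); then c[k] = T[1,1,k] / (a[1]·b[1]) = [-3, 9, -6] / 3 = (-1, 3, -2).
Expanding (3, 2) ⊗ (1, 2) ⊗ (-1, 3, -2) reproduces all 12 entries of T, so T = (3, 2) ⊗ (1, 2) ⊗ (-1, 3, -2) and rank(T) ≤ 1.
These bounds meet, so rank(T) = 1.

rank(T) = 1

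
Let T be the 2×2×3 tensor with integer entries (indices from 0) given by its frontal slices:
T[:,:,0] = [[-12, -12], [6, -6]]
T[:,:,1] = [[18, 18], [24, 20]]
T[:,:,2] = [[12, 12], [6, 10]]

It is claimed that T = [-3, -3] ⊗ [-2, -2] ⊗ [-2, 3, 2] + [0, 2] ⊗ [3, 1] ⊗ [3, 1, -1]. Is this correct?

Reconstruct entrywise from the claimed factors. For example, T[0,0,1] = 18 and Σₗ aₗ[0]bₗ[0]cₗ[1] = (-3)·(-2)·(3) + (0)·(3)·(1) = 18; checking all 12 entries, every one matches. The claim holds.

Yes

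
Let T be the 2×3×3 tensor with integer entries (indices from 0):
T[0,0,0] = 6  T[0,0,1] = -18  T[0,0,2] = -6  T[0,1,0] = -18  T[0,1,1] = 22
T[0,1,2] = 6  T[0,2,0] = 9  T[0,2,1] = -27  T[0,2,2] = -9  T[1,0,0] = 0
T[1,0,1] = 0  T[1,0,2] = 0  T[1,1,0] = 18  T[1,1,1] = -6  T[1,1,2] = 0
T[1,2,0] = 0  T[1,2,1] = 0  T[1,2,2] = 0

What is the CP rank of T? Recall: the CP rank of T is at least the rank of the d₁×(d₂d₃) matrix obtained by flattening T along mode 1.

2

Lower bound: the mode-2 unfolding of T (rows indexed by j, columns by (i,k) = (0,0), (0,1), (0,2), (1,0), (1,1), (1,2)) is [[6, -18, -6, 0, 0, 0], [-18, 22, 6, 18, -6, 0], [9, -27, -9, 0, 0, 0]].
There the 2×2 minor on rows j ∈ {0, 1}, columns (i,k) ∈ {(0,0), (0,1)} is det [[6, -18], [-18, 22]] = -192 ≠ 0, so this unfolding has rank ≥ 2; CP rank is at least every unfolding rank, so rank(T) ≥ 2. (Flattening ranks never certify an upper bound on CP rank; for that we must actually write T with 2 rank-1 terms.)
Upper bound — finding two terms. Write S_k = T[:,:,k] for the frontal slices: S₀ = [[6, -18, 9], [0, 18, 0]], S₁ = [[-18, 22, -27], [0, -6, 0]], S₂ = [[-6, 6, -9], [0, 0, 0]].
If T = a₁ (x) b₁ (x) c₁ + a₂ (x) b₂ (x) c₂ then each S_k = c₁[k]·a₁b₁ᵀ + c₂[k]·a₂b₂ᵀ. S₀ and S₁ are linearly independent, so a₁b₁ᵀ and a₂b₂ᵀ must span the same plane of matrices: they are the rank-1 matrices of the form x·S₀ + y·S₁.
The 2×2 minor of x·S₀ + y·S₁ on rows {0,1}, columns {0,1} is 108·x² − 360·xy + 108·y² = 36·(x − 3·y)(3·x − y), vanishing at (x:y) = (3:1) and (1:3).
M₁ = 3·S₀ + S₁ = [[0, -32, 0], [0, 48, 0]] = (-16)·[2, -3][0, 1, 0]ᵀ and M₂ = S₀ + 3·S₁ = [[-48, 48, -72], [0, 0, 0]] = (-24)·[1, 0][2, -2, 3]ᵀ, so take a₁ = [2, -3], b₁ = [0, 1, 0], a₂ = [1, 0], b₂ = [2, -2, 3].
Each slice is an integer combination of E₁ = a₁b₁ᵀ and E₂ = a₂b₂ᵀ: S₀ = −6·E₁ + 3·E₂, S₁ = 2·E₁ − 9·E₂, S₂ = −3·E₂; reading off coefficients, c₁ = [-6, 2, 0] and c₂ = [3, -9, -3].
Hence T = [2, -3] (x) [0, 1, 0] (x) [-6, 2, 0] + [1, 0] (x) [2, -2, 3] (x) [3, -9, -3], so rank(T) ≤ 2.
These bounds meet, so rank(T) = 2.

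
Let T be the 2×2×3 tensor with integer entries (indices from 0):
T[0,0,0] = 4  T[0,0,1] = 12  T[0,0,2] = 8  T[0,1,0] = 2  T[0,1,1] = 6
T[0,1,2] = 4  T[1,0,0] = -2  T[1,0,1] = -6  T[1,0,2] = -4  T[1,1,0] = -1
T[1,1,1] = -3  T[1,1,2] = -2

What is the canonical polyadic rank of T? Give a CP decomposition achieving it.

rank(T) = 1

Lower bound: T ≠ 0 (e.g. T[0,0,0] = 4), so rank(T) ≥ 1.
Upper bound: if T = a ⊗ b ⊗ c then every fibre of T is a multiple of the corresponding factor, so read the factors off the fibres through the nonzero entry T[0,0,0] = 4.
The mode-1 fibre T[:,0,0] = [4, -2] gives a = [2, -1] (primitive direction); the mode-2 fibre T[0,:,0] = [4, 2] gives b = [2, 1]; then c[k] = T[0,0,k] / (a[0]·b[0]) = [4, 12, 8] / 4 = [1, 3, 2].
Expanding [2, -1] ⊗ [2, 1] ⊗ [1, 3, 2] reproduces all 12 entries of T, so T = [2, -1] ⊗ [2, 1] ⊗ [1, 3, 2] and rank(T) ≤ 1.
These bounds meet, so rank(T) = 1.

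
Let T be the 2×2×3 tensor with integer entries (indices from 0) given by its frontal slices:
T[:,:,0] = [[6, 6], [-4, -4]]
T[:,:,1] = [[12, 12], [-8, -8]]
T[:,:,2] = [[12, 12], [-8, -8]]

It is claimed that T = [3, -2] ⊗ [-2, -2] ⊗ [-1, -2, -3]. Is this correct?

No

Reconstruct entry (0,0,2) from the claimed factors: Σₗ aₗ[0]bₗ[0]cₗ[2] = (3)·(-2)·(-3) = 18, but T[0,0,2] = 12. The claim is false.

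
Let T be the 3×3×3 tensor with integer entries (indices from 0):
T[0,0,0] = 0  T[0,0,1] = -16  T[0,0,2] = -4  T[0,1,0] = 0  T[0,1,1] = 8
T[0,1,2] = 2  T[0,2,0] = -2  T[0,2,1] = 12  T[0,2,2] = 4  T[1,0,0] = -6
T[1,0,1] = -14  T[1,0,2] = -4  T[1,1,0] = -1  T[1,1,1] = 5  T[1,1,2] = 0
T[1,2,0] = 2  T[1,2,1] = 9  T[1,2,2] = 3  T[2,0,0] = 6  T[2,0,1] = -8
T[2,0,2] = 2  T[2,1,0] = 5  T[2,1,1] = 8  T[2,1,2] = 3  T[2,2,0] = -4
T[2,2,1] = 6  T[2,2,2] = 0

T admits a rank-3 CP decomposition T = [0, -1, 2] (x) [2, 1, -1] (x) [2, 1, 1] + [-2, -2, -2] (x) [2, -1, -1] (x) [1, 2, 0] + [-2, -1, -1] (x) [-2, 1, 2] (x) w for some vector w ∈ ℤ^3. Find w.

Subtract the known terms from T to get the rank-1 residual R = [-2, -1, -1] (x) [-2, 1, 2] (x) w, so R[i,j,k] = a[i]·b[j]·w[k]. Pick indices with nonzero a[0]·b[0] = (-2)·(-2) = 4. Only the fibre through (0,0,·) is needed: R[0,0,:] = T[0,0,:] − Σₗ aₗ[0]bₗ[0]cₗ = [0, -16, -4] − (0)·(2)·[2, 1, 1] − (-2)·(2)·[1, 2, 0] = [4, -8, -4]. Then w[k] = R[0,0,k] / 4 for each k, giving w = [4, -8, -4] / 4 = [1, -2, -1].

w = [1, -2, -1]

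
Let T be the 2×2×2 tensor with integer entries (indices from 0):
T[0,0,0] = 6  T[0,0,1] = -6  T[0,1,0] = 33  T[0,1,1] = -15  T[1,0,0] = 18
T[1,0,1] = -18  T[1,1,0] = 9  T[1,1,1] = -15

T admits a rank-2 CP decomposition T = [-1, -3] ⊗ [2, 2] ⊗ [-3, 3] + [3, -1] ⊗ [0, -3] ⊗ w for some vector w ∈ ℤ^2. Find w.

w = [-3, 1]

Subtract the known terms from T to get the rank-1 residual R = [3, -1] ⊗ [0, -3] ⊗ w, so R[i,j,k] = a[i]·b[j]·w[k]. Pick indices with nonzero a[0]·b[1] = (3)·(-3) = -9. Only the fibre through (0,1,·) is needed: R[0,1,:] = T[0,1,:] − Σₗ aₗ[0]bₗ[1]cₗ = [33, -15] − (-1)·(2)·[-3, 3] = [27, -9]. Then w[k] = R[0,1,k] / -9 for each k, giving w = [27, -9] / -9 = [-3, 1].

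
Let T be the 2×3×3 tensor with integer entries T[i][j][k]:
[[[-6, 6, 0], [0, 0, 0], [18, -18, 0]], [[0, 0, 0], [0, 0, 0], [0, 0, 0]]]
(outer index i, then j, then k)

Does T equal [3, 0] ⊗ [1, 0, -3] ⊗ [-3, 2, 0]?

No

Reconstruct entry (0,0,0) from the claimed factors: Σₗ aₗ[0]bₗ[0]cₗ[0] = (3)·(1)·(-3) = -9, but T[0,0,0] = -6. The claim is false.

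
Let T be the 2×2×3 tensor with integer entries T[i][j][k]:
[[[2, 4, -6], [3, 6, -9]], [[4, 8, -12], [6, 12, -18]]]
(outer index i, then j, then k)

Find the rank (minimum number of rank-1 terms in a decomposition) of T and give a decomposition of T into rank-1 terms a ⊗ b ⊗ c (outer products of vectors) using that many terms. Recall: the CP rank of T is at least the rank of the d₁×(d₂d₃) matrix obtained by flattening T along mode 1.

Lower bound: T ≠ 0 (e.g. T[0,0,0] = 2), so rank(T) ≥ 1.
Upper bound: if T = a ⊗ b ⊗ c then every fibre of T is a multiple of the corresponding factor, so read the factors off the fibres through the nonzero entry T[0,0,0] = 2.
The mode-1 fibre T[:,0,0] = [2, 4] gives a = [1, 2] (primitive direction); the mode-2 fibre T[0,:,0] = [2, 3] gives b = [2, 3]; then c[k] = T[0,0,k] / (a[0]·b[0]) = [2, 4, -6] / 2 = [1, 2, -3].
Expanding [1, 2] ⊗ [2, 3] ⊗ [1, 2, -3] reproduces all 12 entries of T, so T = [1, 2] ⊗ [2, 3] ⊗ [1, 2, -3] and rank(T) ≤ 1.
These bounds meet, so rank(T) = 1.

rank(T) = 1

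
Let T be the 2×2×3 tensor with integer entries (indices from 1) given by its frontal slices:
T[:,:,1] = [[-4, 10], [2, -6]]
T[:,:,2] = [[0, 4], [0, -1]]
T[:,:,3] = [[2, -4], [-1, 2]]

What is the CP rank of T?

Lower bound: in the mode-3 unfolding of T (rows indexed by k, columns by (i,j)) the 3×3 minor on rows k ∈ {1, 2, 3}, columns (i,j) ∈ {(1,1), (1,2), (2,2)} is det [[-4, 10, -6], [0, 4, -1], [2, -4, 2]] = 12 ≠ 0, so that unfolding has rank ≥ 3 and hence rank(T) ≥ 3 (CP rank is at least every unfolding rank, though it can be larger).
Upper bound: T is a sum of 3 rank-1 terms, T = [1, -1] (x) [0, 1] (x) [2, -2, 0] + [2, -1] (x) [1, 1] (x) [2, 2, -1] + [2, -1] (x) [2, -1] (x) [-2, -1, 1] (written with every a and b primitive with positive leading entry and the scale carried by c; CP decompositions are not unique, and this one is verified by expanding entrywise), so rank(T) ≤ 3.
These bounds meet, so rank(T) = 3.

3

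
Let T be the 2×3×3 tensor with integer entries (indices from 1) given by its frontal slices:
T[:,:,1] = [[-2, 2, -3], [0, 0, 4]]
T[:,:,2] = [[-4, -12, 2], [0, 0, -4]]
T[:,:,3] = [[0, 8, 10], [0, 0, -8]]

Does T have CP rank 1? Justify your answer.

No

The mode-3 unfolding of T (rows indexed by k, columns by (i,j) = (1,1), (1,2), (1,3), (2,1), (2,2), (2,3)) is [[-2, 2, -3, 0, 0, 4], [-4, -12, 2, 0, 0, -4], [0, 8, 10, 0, 0, -8]].
There the 3×3 minor on rows k ∈ {1, 2, 3}, columns (i,j) ∈ {(1,1), (1,2), (1,3)} is det [[-2, 2, -3], [-4, -12, 2], [0, 8, 10]] = 448 ≠ 0, so this unfolding has rank ≥ 3; CP rank is at least every unfolding rank, so rank(T) ≥ 3.
In particular rank(T) ≥ 3 > 1, so T is not rank-1.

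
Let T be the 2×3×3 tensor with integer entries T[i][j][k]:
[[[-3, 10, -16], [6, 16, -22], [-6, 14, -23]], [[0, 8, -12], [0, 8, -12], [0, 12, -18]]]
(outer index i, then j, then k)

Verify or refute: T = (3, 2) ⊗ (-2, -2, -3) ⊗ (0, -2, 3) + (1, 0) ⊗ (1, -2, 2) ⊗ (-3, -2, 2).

Reconstruct entrywise from the claimed factors. For example, T[0,1,2] = -22 and Σₗ aₗ[0]bₗ[1]cₗ[2] = (3)·(-2)·(3) + (1)·(-2)·(2) = -22; checking all 18 entries, every one matches. The claim holds.

Yes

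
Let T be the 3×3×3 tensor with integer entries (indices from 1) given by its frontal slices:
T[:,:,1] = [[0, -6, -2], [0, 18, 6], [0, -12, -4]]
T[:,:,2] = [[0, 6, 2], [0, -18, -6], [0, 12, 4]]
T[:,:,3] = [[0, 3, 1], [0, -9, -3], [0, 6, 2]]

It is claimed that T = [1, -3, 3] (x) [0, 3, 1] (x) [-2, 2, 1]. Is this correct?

No

Reconstruct entry (3,2,1) from the claimed factors: Σₗ aₗ[3]bₗ[2]cₗ[1] = (3)·(3)·(-2) = -18, but T[3,2,1] = -12. The claim is false.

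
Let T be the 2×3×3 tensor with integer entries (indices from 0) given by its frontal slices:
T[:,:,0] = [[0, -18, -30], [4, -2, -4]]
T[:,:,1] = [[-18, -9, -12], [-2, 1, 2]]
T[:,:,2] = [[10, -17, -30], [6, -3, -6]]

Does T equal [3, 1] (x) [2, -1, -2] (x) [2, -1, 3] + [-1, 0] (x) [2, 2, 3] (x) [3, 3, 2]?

Reconstruct entry (0,0,0) from the claimed factors: Σₗ aₗ[0]bₗ[0]cₗ[0] = (3)·(2)·(2) + (-1)·(2)·(3) = 6, but T[0,0,0] = 0. The claim is false.

No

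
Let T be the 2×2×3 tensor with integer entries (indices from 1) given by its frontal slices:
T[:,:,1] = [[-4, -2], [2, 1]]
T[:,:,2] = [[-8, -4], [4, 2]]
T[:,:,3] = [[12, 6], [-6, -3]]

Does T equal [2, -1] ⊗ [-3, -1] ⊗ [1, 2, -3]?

No

Reconstruct entry (1,1,1) from the claimed factors: Σₗ aₗ[1]bₗ[1]cₗ[1] = (2)·(-3)·(1) = -6, but T[1,1,1] = -4. The claim is false.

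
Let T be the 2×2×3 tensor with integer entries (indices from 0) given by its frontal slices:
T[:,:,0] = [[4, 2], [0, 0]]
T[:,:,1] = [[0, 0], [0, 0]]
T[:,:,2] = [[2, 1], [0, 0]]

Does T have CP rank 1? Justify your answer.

If T = a (x) b (x) c then every fibre of T is a multiple of the corresponding factor, so read the factors off the fibres through the nonzero entry T[0,0,0] = 4.
The mode-1 fibre T[:,0,0] = [4, 0] gives a = [1, 0] (primitive direction); the mode-2 fibre T[0,:,0] = [4, 2] gives b = [2, 1]; then c[k] = T[0,0,k] / (a[0]·b[0]) = [4, 0, 2] / 2 = [2, 0, 1].
Expanding [1, 0] (x) [2, 1] (x) [2, 0, 1] reproduces all 12 entries of T, so T = [1, 0] (x) [2, 1] (x) [2, 0, 1] and rank(T) ≤ 1.
Equivalently every frontal slice T[:,:,k] is c[k] times the rank-1 matrix [1, 0] (x) [2, 1]. So T has rank 1 (it is nonzero).

Yes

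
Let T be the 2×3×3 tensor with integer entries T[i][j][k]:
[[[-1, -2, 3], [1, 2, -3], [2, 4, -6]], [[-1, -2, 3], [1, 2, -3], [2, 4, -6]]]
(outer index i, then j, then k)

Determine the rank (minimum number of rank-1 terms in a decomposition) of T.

1

Lower bound: T ≠ 0 (e.g. T[0,0,0] = -1), so rank(T) ≥ 1.
Upper bound: if T = a ∘ b ∘ c then every fibre of T is a multiple of the corresponding factor, so read the factors off the fibres through the nonzero entry T[0,0,0] = -1.
The mode-1 fibre T[:,0,0] = [-1, -1] gives a = [1, 1] (primitive direction); the mode-2 fibre T[0,:,0] = [-1, 1, 2] gives b = [1, -1, -2]; then c[k] = T[0,0,k] / (a[0]·b[0]) = [-1, -2, 3] / 1 = [-1, -2, 3].
Expanding [1, 1] ∘ [1, -1, -2] ∘ [-1, -2, 3] reproduces all 18 entries of T, so T = [1, 1] ∘ [1, -1, -2] ∘ [-1, -2, 3] and rank(T) ≤ 1.
These bounds meet, so rank(T) = 1.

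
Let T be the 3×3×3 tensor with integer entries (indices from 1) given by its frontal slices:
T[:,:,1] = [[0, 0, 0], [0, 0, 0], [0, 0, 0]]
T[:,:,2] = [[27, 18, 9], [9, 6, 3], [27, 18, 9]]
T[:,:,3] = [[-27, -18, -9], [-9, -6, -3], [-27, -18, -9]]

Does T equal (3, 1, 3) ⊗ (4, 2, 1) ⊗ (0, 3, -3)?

No

Reconstruct entry (1,1,2) from the claimed factors: Σₗ aₗ[1]bₗ[1]cₗ[2] = (3)·(4)·(3) = 36, but T[1,1,2] = 27. The claim is false.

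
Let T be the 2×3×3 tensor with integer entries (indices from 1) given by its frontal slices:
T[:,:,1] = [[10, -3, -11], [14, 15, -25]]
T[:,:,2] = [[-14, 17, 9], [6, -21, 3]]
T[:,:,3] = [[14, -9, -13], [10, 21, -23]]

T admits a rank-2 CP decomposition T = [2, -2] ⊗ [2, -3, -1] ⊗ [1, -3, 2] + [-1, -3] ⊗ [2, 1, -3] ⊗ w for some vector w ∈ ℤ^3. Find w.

Subtract the known terms from T to get the rank-1 residual R = [-1, -3] ⊗ [2, 1, -3] ⊗ w, so R[i,j,k] = a[i]·b[j]·w[k]. Pick indices with nonzero a[1]·b[1] = (-1)·(2) = -2. Only the fibre through (1,1,·) is needed: R[1,1,:] = T[1,1,:] − Σₗ aₗ[1]bₗ[1]cₗ = [10, -14, 14] − (2)·(2)·[1, -3, 2] = [6, -2, 6]. Then w[k] = R[1,1,k] / -2 for each k, giving w = [6, -2, 6] / -2 = [-3, 1, -3].

w = [-3, 1, -3]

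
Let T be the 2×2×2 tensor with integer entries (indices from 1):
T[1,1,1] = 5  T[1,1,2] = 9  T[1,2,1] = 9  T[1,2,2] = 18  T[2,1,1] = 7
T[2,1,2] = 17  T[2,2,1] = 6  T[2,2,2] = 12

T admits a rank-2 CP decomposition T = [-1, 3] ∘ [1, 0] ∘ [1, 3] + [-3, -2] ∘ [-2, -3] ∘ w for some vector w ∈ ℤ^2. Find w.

Subtract the known terms from T to get the rank-1 residual R = [-3, -2] ∘ [-2, -3] ∘ w, so R[i,j,k] = a[i]·b[j]·w[k]. Pick indices with nonzero a[1]·b[1] = (-3)·(-2) = 6. Only the fibre through (1,1,·) is needed: R[1,1,:] = T[1,1,:] − Σₗ aₗ[1]bₗ[1]cₗ = [5, 9] − (-1)·(1)·[1, 3] = [6, 12]. Then w[k] = R[1,1,k] / 6 for each k, giving w = [6, 12] / 6 = [1, 2].

w = [1, 2]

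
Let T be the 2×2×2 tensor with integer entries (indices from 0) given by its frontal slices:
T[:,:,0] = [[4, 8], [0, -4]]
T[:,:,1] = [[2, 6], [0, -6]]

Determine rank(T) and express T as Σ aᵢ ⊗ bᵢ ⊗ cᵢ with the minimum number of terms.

Lower bound: the mode-2 unfolding of T (rows indexed by j, columns by (i,k) = (0,0), (0,1), (1,0), (1,1)) is [[4, 2, 0, 0], [8, 6, -4, -6]].
There the 2×2 minor on rows j ∈ {0, 1}, columns (i,k) ∈ {(0,0), (0,1)} is det [[4, 2], [8, 6]] = 8 ≠ 0, so this unfolding has rank ≥ 2; CP rank is at least every unfolding rank, so rank(T) ≥ 2. (Flattening ranks never certify an upper bound on CP rank; for that we must actually write T with 2 rank-1 terms.)
Upper bound — finding two terms. Write S_k = T[:,:,k] for the frontal slices: S₀ = [[4, 8], [0, -4]], S₁ = [[2, 6], [0, -6]].
If T = a₁ ⊗ b₁ ⊗ c₁ + a₂ ⊗ b₂ ⊗ c₂ then each S_k = c₁[k]·a₁b₁ᵀ + c₂[k]·a₂b₂ᵀ. S₀ and S₁ are linearly independent, so a₁b₁ᵀ and a₂b₂ᵀ must span the same plane of matrices: they are the rank-1 matrices of the form x·S₀ + y·S₁.
det(x·S₀ + y·S₁) is −16·x² − 32·xy − 12·y² = (-4)·(2·x + 3·y)(2·x + y), vanishing at (x:y) = (3:-2) and (1:-2).
M₁ = 3·S₀ − 2·S₁ = [[8, 12], [0, 0]] = 4·(1, 0)(2, 3)ᵀ and M₂ = S₀ − 2·S₁ = [[0, -4], [0, 8]] = (-4)·(1, -2)(0, 1)ᵀ, so take a₁ = (1, 0), b₁ = (2, 3), a₂ = (1, -2), b₂ = (0, 1).
Each slice is an integer combination of E₁ = a₁b₁ᵀ and E₂ = a₂b₂ᵀ: S₀ = 2·E₁ + 2·E₂, S₁ = E₁ + 3·E₂; reading off coefficients, c₁ = (2, 1) and c₂ = (2, 3).
Hence T = (1, 0) ⊗ (2, 3) ⊗ (2, 1) + (1, -2) ⊗ (0, 1) ⊗ (2, 3), so rank(T) ≤ 2.
These bounds meet, so rank(T) = 2.

rank(T) = 2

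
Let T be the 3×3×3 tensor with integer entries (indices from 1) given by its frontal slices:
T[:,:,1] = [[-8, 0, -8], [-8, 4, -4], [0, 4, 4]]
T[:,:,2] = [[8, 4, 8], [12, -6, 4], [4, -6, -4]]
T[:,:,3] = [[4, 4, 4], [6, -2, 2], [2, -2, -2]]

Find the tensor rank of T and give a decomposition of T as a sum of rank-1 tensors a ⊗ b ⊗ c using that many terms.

rank(T) = 3

Lower bound: the mode-1 unfolding of T (rows indexed by i, columns by (j,k) = (1,1), (1,2), (1,3), (2,1), (2,2), (2,3), (3,1), (3,2), (3,3)) is [[-8, 8, 4, 0, 4, 4, -8, 8, 4], [-8, 12, 6, 4, -6, -2, -4, 4, 2], [0, 4, 2, 4, -6, -2, 4, -4, -2]].
There the 3×3 minor on rows i ∈ {1, 2, 3}, columns (j,k) ∈ {(1,1), (1,2), (2,2)} is det [[-8, 8, 4], [-8, 12, -6], [0, 4, -6]] = -128 ≠ 0, so this unfolding has rank ≥ 3; CP rank is at least every unfolding rank, so rank(T) ≥ 3. (This is only a lower bound: in general the CP rank may exceed every unfolding rank, so we still need to exhibit 3 rank-1 terms summing to T.)
Upper bound: T is a sum of 3 rank-1 terms, T = [0, 1, 1] ⊗ [1, -1, 0] ⊗ [-4, 8, 4] + [2, 1, -1] ⊗ [1, 0, 1] ⊗ [-4, 4, 2] + [2, 1, 1] ⊗ [0, 1, 0] ⊗ [0, 2, 2] (one valid choice — decompositions are not unique — normalised so each a, b is primitive with positive first nonzero entry; check it by expanding all entries), so rank(T) ≤ 3.
These bounds meet, so rank(T) = 3.
Check entry T[2,3,1] = -4: (1)·(0)·(-4) + (1)·(1)·(-4) + (1)·(0)·(0) = -4.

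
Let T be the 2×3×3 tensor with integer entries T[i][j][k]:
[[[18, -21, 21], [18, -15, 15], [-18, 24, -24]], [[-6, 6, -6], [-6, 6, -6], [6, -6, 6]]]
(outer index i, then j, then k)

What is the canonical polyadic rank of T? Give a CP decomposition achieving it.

rank(T) = 2

Lower bound: the mode-3 unfolding of T (rows indexed by k, columns by (i,j) = (0,0), (0,1), (0,2), (1,0), (1,1), (1,2)) is [[18, 18, -18, -6, -6, 6], [-21, -15, 24, 6, 6, -6], [21, 15, -24, -6, -6, 6]].
There the 2×2 minor on rows k ∈ {0, 1}, columns (i,j) ∈ {(0,0), (0,1)} is det [[18, 18], [-21, -15]] = 108 ≠ 0, so this unfolding has rank ≥ 2; CP rank is at least every unfolding rank, so rank(T) ≥ 2. (This is only a lower bound: in general the CP rank may exceed every unfolding rank, so we still need to exhibit 2 rank-1 terms summing to T.)
Upper bound — finding two terms. Write S_k = T[:,:,k] for the frontal slices: S₀ = [[18, 18, -18], [-6, -6, 6]], S₁ = [[-21, -15, 24], [6, 6, -6]], S₂ = [[21, 15, -24], [-6, -6, 6]].
If T = a₁ (x) b₁ (x) c₁ + a₂ (x) b₂ (x) c₂ then each S_k = c₁[k]·a₁b₁ᵀ + c₂[k]·a₂b₂ᵀ. S₀ and S₁ are linearly independent, so a₁b₁ᵀ and a₂b₂ᵀ must span the same plane of matrices: they are the rank-1 matrices of the form x·S₀ + y·S₁.
The 2×2 minor of x·S₀ + y·S₁ on rows {0,1}, columns {0,1} is 36·xy − 36·y² = 36·(x − y)(y), vanishing at (x:y) = (1:1) and (1:0).
M₁ = S₀ + S₁ = [[-3, 3, 6], [0, 0, 0]] = (-3)·[1, 0][1, -1, -2]ᵀ and M₂ = S₀ = [[18, 18, -18], [-6, -6, 6]] = 6·[3, -1][1, 1, -1]ᵀ, so take a₁ = [1, 0], b₁ = [1, -1, -2], a₂ = [3, -1], b₂ = [1, 1, -1].
Each slice is an integer combination of E₁ = a₁b₁ᵀ and E₂ = a₂b₂ᵀ: S₀ = 6·E₂, S₁ = −3·E₁ − 6·E₂, S₂ = 3·E₁ + 6·E₂; reading off coefficients, c₁ = [0, -3, 3] and c₂ = [6, -6, 6].
Hence T = [1, 0] (x) [1, -1, -2] (x) [0, -3, 3] + [3, -1] (x) [1, 1, -1] (x) [6, -6, 6], so rank(T) ≤ 2.
These bounds meet, so rank(T) = 2.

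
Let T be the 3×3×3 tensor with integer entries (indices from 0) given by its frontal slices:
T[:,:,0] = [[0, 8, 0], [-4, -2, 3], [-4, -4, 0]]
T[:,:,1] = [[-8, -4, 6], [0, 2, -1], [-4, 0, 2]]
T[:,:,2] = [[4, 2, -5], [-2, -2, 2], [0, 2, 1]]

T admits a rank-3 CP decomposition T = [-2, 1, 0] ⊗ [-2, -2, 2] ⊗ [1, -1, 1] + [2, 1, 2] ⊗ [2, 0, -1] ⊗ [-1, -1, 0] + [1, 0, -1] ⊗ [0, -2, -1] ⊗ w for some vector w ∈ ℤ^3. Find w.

w = [-2, 0, 1]

Subtract the known terms from T to get the rank-1 residual R = [1, 0, -1] ⊗ [0, -2, -1] ⊗ w, so R[i,j,k] = a[i]·b[j]·w[k]. Pick indices with nonzero a[0]·b[1] = (1)·(-2) = -2. Only the fibre through (0,1,·) is needed: R[0,1,:] = T[0,1,:] − Σₗ aₗ[0]bₗ[1]cₗ = [8, -4, 2] − (-2)·(-2)·[1, -1, 1] − (2)·(0)·[-1, -1, 0] = [4, 0, -2]. Then w[k] = R[0,1,k] / -2 for each k, giving w = [4, 0, -2] / -2 = [-2, 0, 1].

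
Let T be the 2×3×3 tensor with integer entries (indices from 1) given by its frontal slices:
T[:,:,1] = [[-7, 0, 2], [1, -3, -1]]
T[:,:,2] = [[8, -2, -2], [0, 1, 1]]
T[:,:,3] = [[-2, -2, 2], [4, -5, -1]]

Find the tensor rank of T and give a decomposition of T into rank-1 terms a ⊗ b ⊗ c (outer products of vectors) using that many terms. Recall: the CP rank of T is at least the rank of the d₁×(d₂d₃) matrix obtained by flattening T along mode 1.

Lower bound: the mode-3 unfolding of T (rows indexed by k, columns by (i,j) = (1,1), (1,2), (1,3), (2,1), (2,2), (2,3)) is [[-7, 0, 2, 1, -3, -1], [8, -2, -2, 0, 1, 1], [-2, -2, 2, 4, -5, -1]].
There the 3×3 minor on rows k ∈ {1, 2, 3}, columns (i,j) ∈ {(1,1), (1,2), (1,3)} is det [[-7, 0, 2], [8, -2, -2], [-2, -2, 2]] = 16 ≠ 0, so this unfolding has rank ≥ 3; CP rank is at least every unfolding rank, so rank(T) ≥ 3. (Flattening ranks never certify an upper bound on CP rank; for that we must actually write T with 3 rank-1 terms.)
Upper bound: T is a sum of 3 rank-1 terms, T = [1, 1] ⊗ [1, -2, 0] ⊗ [1, 0, 2] + [2, -1] ⊗ [2, -1, -1] ⊗ [-1, 1, -1] + [2, 1] ⊗ [1, 0, 0] ⊗ [-2, 2, 0] (one valid choice — decompositions are not unique — normalised so each a, b is primitive with positive first nonzero entry; check it by expanding all entries), so rank(T) ≤ 3.
These bounds meet, so rank(T) = 3.
Check entry T[2,3,2] = 1: (1)·(0)·(0) + (-1)·(-1)·(1) + (1)·(0)·(2) = 1.

rank(T) = 3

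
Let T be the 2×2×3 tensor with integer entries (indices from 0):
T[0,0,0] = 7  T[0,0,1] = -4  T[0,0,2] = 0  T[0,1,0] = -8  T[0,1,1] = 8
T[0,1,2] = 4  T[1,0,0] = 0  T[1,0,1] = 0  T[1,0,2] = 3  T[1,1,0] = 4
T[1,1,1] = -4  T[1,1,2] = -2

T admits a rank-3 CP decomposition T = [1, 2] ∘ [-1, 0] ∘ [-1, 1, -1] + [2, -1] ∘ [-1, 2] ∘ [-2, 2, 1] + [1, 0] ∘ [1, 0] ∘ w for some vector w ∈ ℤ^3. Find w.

Subtract the known terms from T to get the rank-1 residual R = [1, 0] ∘ [1, 0] ∘ w, so R[i,j,k] = a[i]·b[j]·w[k]. Pick indices with nonzero a[0]·b[0] = (1)·(1) = 1. Only the fibre through (0,0,·) is needed: R[0,0,:] = T[0,0,:] − Σₗ aₗ[0]bₗ[0]cₗ = [7, -4, 0] − (1)·(-1)·[-1, 1, -1] − (2)·(-1)·[-2, 2, 1] = [2, 1, 1]. Then w[k] = R[0,0,k] / 1 for each k, giving w = [2, 1, 1] / 1 = [2, 1, 1].

w = [2, 1, 1]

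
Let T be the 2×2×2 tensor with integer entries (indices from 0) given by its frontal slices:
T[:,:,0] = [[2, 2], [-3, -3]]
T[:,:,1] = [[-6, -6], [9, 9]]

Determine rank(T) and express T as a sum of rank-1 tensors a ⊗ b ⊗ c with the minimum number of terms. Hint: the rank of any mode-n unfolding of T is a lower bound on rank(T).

rank(T) = 1

Lower bound: T ≠ 0 (e.g. T[0,0,0] = 2), so rank(T) ≥ 1.
Upper bound: if T = a ⊗ b ⊗ c then every fibre of T is a multiple of the corresponding factor, so read the factors off the fibres through the nonzero entry T[0,0,0] = 2.
The mode-1 fibre T[:,0,0] = [2, -3] gives a = [2, -3] (primitive direction); the mode-2 fibre T[0,:,0] = [2, 2] gives b = [1, 1]; then c[k] = T[0,0,k] / (a[0]·b[0]) = [2, -6] / 2 = [1, -3].
Expanding [2, -3] ⊗ [1, 1] ⊗ [1, -3] reproduces all 8 entries of T, so T = [2, -3] ⊗ [1, 1] ⊗ [1, -3] and rank(T) ≤ 1.
These bounds meet, so rank(T) = 1.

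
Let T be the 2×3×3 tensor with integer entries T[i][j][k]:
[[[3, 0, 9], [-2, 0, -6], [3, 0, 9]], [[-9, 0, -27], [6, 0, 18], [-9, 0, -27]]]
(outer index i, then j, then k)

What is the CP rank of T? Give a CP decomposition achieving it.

rank(T) = 1

Lower bound: T ≠ 0 (e.g. T[0,0,0] = 3), so rank(T) ≥ 1.
Upper bound: if T = a ∘ b ∘ c then every fibre of T is a multiple of the corresponding factor, so read the factors off the fibres through the nonzero entry T[0,0,0] = 3.
The mode-1 fibre T[:,0,0] = [3, -9] gives a = [1, -3] (primitive direction); the mode-2 fibre T[0,:,0] = [3, -2, 3] gives b = [3, -2, 3]; then c[k] = T[0,0,k] / (a[0]·b[0]) = [3, 0, 9] / 3 = [1, 0, 3].
Expanding [1, -3] ∘ [3, -2, 3] ∘ [1, 0, 3] reproduces all 18 entries of T, so T = [1, -3] ∘ [3, -2, 3] ∘ [1, 0, 3] and rank(T) ≤ 1.
These bounds meet, so rank(T) = 1.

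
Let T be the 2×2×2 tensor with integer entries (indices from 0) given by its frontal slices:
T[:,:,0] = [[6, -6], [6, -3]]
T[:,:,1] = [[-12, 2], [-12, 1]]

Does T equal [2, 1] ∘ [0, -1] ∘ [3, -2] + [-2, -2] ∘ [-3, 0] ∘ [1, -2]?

No

Reconstruct entry (0,1,1) from the claimed factors: Σₗ aₗ[0]bₗ[1]cₗ[1] = (2)·(-1)·(-2) + (-2)·(0)·(-2) = 4, but T[0,1,1] = 2. The claim is false.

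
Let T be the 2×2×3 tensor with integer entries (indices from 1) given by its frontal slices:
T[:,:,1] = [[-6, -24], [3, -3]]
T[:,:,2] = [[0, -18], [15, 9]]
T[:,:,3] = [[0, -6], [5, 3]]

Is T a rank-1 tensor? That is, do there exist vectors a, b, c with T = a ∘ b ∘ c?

The mode-2 unfolding of T (rows indexed by j, columns by (i,k) = (1,1), (1,2), (1,3), (2,1), (2,2), (2,3)) is [[-6, 0, 0, 3, 15, 5], [-24, -18, -6, -3, 9, 3]].
There the 2×2 minor on rows j ∈ {1, 2}, columns (i,k) ∈ {(1,1), (1,2)} is det [[-6, 0], [-24, -18]] = 108 ≠ 0, so this unfolding has rank ≥ 2; CP rank is at least every unfolding rank, so rank(T) ≥ 2.
In particular rank(T) ≥ 2 > 1, so T is not rank-1.

No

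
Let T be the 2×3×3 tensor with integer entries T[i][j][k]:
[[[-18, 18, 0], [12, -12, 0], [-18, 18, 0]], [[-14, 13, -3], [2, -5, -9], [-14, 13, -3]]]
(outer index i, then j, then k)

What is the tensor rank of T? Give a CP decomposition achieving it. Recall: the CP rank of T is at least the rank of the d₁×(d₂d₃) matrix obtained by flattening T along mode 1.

Lower bound: the mode-3 unfolding of T (rows indexed by k, columns by (i,j) = (0,0), (0,1), (0,2), (1,0), (1,1), (1,2)) is [[-18, 12, -18, -14, 2, -14], [18, -12, 18, 13, -5, 13], [0, 0, 0, -3, -9, -3]].
There the 2×2 minor on rows k ∈ {0, 1}, columns (i,j) ∈ {(0,0), (1,0)} is det [[-18, -14], [18, 13]] = 18 ≠ 0, so this unfolding has rank ≥ 2; CP rank is at least every unfolding rank, so rank(T) ≥ 2. (Flattening ranks never certify an upper bound on CP rank; for that we must actually write T with 2 rank-1 terms.)
Upper bound — finding two terms. Write S_k = T[:,:,k] for the frontal slices: S₀ = [[-18, 12, -18], [-14, 2, -14]], S₁ = [[18, -12, 18], [13, -5, 13]], S₂ = [[0, 0, 0], [-3, -9, -3]].
If T = a₁ ⊗ b₁ ⊗ c₁ + a₂ ⊗ b₂ ⊗ c₂ then each S_k = c₁[k]·a₁b₁ᵀ + c₂[k]·a₂b₂ᵀ. S₀ and S₁ are linearly independent, so a₁b₁ᵀ and a₂b₂ᵀ must span the same plane of matrices: they are the rank-1 matrices of the form x·S₀ + y·S₁.
The 2×2 minor of x·S₀ + y·S₁ on rows {0,1}, columns {0,1} is 132·x² − 198·xy + 66·y² = 66·(2·x − y)(x − y), vanishing at (x:y) = (1:2) and (1:1).
M₁ = S₀ + 2·S₁ = [[18, -12, 18], [12, -8, 12]] = 2·[3, 2][3, -2, 3]ᵀ and M₂ = S₀ + S₁ = [[0, 0, 0], [-1, -3, -1]] = −[0, 1][1, 3, 1]ᵀ, so take a₁ = [3, 2], b₁ = [3, -2, 3], a₂ = [0, 1], b₂ = [1, 3, 1].
Each slice is an integer combination of E₁ = a₁b₁ᵀ and E₂ = a₂b₂ᵀ: S₀ = −2·E₁ − 2·E₂, S₁ = 2·E₁ + E₂, S₂ = −3·E₂; reading off coefficients, c₁ = [-2, 2, 0] and c₂ = [-2, 1, -3].
Hence T = [3, 2] ⊗ [3, -2, 3] ⊗ [-2, 2, 0] + [0, 1] ⊗ [1, 3, 1] ⊗ [-2, 1, -3], so rank(T) ≤ 2.
These bounds meet, so rank(T) = 2.

rank(T) = 2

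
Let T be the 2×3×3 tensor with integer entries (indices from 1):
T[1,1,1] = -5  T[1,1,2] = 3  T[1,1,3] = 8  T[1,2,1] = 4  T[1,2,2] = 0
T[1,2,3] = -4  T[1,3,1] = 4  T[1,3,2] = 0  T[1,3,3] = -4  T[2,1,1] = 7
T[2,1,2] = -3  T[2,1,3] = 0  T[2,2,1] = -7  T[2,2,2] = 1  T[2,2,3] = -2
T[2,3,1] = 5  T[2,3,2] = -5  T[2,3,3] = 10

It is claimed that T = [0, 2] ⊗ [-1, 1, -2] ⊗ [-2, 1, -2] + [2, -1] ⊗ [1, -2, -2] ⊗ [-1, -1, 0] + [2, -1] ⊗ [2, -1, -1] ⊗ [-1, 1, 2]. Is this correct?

Reconstruct entry (1,1,1) from the claimed factors: Σₗ aₗ[1]bₗ[1]cₗ[1] = (0)·(-1)·(-2) + (2)·(1)·(-1) + (2)·(2)·(-1) = -6, but T[1,1,1] = -5. The claim is false.

No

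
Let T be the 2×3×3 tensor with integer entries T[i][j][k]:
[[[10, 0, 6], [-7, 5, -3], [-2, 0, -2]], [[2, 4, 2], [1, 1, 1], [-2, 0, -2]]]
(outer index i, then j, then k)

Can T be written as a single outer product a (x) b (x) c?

No

The mode-3 unfolding of T (rows indexed by k, columns by (i,j) = (0,0), (0,1), (0,2), (1,0), (1,1), (1,2)) is [[10, -7, -2, 2, 1, -2], [0, 5, 0, 4, 1, 0], [6, -3, -2, 2, 1, -2]].
There the 3×3 minor on rows k ∈ {0, 1, 2}, columns (i,j) ∈ {(0,0), (0,1), (0,2)} is det [[10, -7, -2], [0, 5, 0], [6, -3, -2]] = -40 ≠ 0, so this unfolding has rank ≥ 3; CP rank is at least every unfolding rank, so rank(T) ≥ 3.
In particular rank(T) ≥ 3 > 1, so T is not rank-1.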